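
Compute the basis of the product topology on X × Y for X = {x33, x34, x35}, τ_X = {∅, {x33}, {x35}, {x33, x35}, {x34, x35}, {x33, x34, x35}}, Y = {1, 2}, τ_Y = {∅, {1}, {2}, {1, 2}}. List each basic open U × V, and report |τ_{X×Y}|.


Basis B = {∅ × ∅, {x33} × {1}, {x33} × {2}, {x35} × {1}, {x35} × {2}, {x33} × {1, 2}, {x33, x35} × {1}, {x33, x35} × {2}, {x34, x35} × {1}, {x34, x35} × {2}, {x35} × {1, 2}, {x33, x34, x35} × {1}, {x33, x34, x35} × {2}, {x33, x35} × {1, 2}, {x34, x35} × {1, 2}, {x33, x34, x35} × {1, 2}}; |τ_{X×Y}| = 36.

Enumerate products U × V with U ∈ τ_X, V ∈ τ_Y (deduplicated):
  ∅ × ∅ = {} (∅)
  {x33} × {1} = {(x33,1)}
  {x33} × {2} = {(x33,2)}
  {x35} × {1} = {(x35,1)}
  {x35} × {2} = {(x35,2)}
  {x33} × {1, 2} = {(x33,1), (x33,2)}
  {x33, x35} × {1} = {(x33,1), (x35,1)}
  {x33, x35} × {2} = {(x33,2), (x35,2)}
  {x34, x35} × {1} = {(x34,1), (x35,1)}
  {x34, x35} × {2} = {(x34,2), (x35,2)}
  {x35} × {1, 2} = {(x35,1), (x35,2)}
  {x33, x34, x35} × {1} = {(x33,1), (x34,1), (x35,1)}
  {x33, x34, x35} × {2} = {(x33,2), (x34,2), (x35,2)}
  {x33, x35} × {1, 2} = {(x33,1), (x33,2), (x35,1), (x35,2)}
  {x34, x35} × {1, 2} = {(x34,1), (x34,2), (x35,1), (x35,2)}
  {x33, x34, x35} × {1, 2} = {(x33,1), (x33,2), (x34,1), (x34,2), (x35,1), (x35,2)}
These 16 distinct sets form the basis B.
Close under arbitrary unions to get τ_{X×Y}; counting gives |τ_{X×Y}| = 36.


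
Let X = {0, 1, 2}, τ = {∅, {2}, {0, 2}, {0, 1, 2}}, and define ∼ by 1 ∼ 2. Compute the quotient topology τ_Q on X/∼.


X/∼ = {[0], [1=2]}; |τ_Q| = 2.

Equivalence classes: [0], [1=2].
Quotient map π: X → X/∼ sends 0 ↦ [0], 1 ↦ [1=2], 2 ↦ [1=2].
For each subset V ⊆ X/∼, compute π^{-1}(V) ⊆ X and check whether π^{-1}(V) ∈ τ. V is open in τ_Q iff π^{-1}(V) ∈ τ.
  V = {}: π^{-1}(V) = ∅ ∈ τ ✓.
  V = {[0]}: π^{-1}(V) = {0} ∉ τ ✗.
  V = {[1=2]}: π^{-1}(V) = {1, 2} ∉ τ ✗.
  V = {[0], [1=2]}: π^{-1}(V) = {0, 1, 2} ∈ τ ✓.
Open sets in the quotient: τ_Q = {{}, {[0], [1=2]}} (2 elements).


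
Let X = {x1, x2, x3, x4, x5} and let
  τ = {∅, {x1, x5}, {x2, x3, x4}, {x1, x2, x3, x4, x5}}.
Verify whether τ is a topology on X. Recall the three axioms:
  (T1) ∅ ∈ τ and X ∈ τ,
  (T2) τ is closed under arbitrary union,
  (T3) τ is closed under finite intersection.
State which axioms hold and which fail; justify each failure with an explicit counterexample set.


τ IS a topology on X.

Axiom (T1): ∅ ∈ τ? Yes; X ∈ τ? Yes.
Axiom (T2/T3): check pairwise unions and intersections of members of τ.
All pairwise intersections and unions checked — each lies in τ. Therefore τ satisfies (T1), (T2), (T3): it IS a topology on X.


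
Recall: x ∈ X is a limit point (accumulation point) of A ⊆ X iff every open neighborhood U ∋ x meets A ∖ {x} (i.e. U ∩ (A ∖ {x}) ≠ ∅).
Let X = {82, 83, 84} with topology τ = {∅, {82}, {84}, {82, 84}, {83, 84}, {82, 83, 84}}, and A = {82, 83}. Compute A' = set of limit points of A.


A' = ∅

For each x ∈ X, list the open sets U ∈ τ with x ∈ U, then check whether U ∩ (A ∖ {x}) ≠ ∅ for every such U.
  x = 82: open {82} ∋ x has {82} ∩ (A ∖ {82}) = ∅, so x is NOT a limit point.
  x = 83: open {83, 84} ∋ x has {83, 84} ∩ (A ∖ {83}) = ∅, so x is NOT a limit point.
  x = 84: open {84} ∋ x has {84} ∩ (A ∖ {84}) = ∅, so x is NOT a limit point.
Collecting: A' = ∅.


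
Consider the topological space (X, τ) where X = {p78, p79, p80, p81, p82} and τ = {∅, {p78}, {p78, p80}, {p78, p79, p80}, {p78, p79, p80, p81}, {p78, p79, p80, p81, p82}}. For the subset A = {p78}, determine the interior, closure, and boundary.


int(A) = {p78}, cl(A) = {p78, p79, p80, p81, p82}, ∂A = {p79, p80, p81, p82}.

Closed sets in (X, τ) are complements of opens:
  closed(X, τ) = {∅, {p82}, {p81, p82}, {p79, p81, p82}, {p79, p80, p81, p82}, {p78, p79, p80, p81, p82}}.
int(A) = ⋃ {U ∈ τ : U ⊆ A}. Opens contained in A: ∅, {p78}.
Taking the union of these: int(A) = {p78}.
cl(A) = ⋂ {C closed : A ⊆ C}. Closed sets containing A: {p78, p79, p80, p81, p82}.
Intersecting these: cl(A) = {p78, p79, p80, p81, p82}.
∂A = cl(A) ∖ int(A) = {p78, p79, p80, p81, p82} ∖ {p78} = {p79, p80, p81, p82}.


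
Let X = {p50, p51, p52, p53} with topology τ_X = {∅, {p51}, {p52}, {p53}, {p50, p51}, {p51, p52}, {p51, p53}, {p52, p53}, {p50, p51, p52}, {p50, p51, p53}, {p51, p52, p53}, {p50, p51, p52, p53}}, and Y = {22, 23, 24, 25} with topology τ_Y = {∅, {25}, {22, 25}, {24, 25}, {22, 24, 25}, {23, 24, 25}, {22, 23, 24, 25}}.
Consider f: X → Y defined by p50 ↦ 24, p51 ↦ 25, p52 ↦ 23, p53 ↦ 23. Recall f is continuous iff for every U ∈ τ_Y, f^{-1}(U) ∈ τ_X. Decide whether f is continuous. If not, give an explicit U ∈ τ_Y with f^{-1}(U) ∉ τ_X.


f IS continuous.

Compute f^{-1}(U) for each U ∈ τ_Y:
  U = ∅: f^{-1}(U) = ∅ ∈ τ_X ✓.
  U = {25}: f^{-1}(U) = {p51} ∈ τ_X ✓.
  U = {22, 25}: f^{-1}(U) = {p51} ∈ τ_X ✓.
  U = {24, 25}: f^{-1}(U) = {p50, p51} ∈ τ_X ✓.
  U = {22, 24, 25}: f^{-1}(U) = {p50, p51} ∈ τ_X ✓.
  U = {23, 24, 25}: f^{-1}(U) = {p50, p51, p52, p53} ∈ τ_X ✓.
  U = {22, 23, 24, 25}: f^{-1}(U) = {p50, p51, p52, p53} ∈ τ_X ✓.
Every preimage lies in τ_X, so f IS continuous.


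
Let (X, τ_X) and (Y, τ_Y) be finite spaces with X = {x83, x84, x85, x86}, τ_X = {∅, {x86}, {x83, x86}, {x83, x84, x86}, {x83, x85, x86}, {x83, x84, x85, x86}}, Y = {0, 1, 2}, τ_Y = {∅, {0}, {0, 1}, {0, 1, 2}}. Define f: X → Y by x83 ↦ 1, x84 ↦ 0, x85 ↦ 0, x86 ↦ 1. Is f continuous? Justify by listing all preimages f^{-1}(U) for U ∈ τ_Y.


f is NOT continuous.

Compute f^{-1}(U) for each U ∈ τ_Y:
  U = ∅: f^{-1}(U) = ∅ ∈ τ_X ✓.
  U = {0}: f^{-1}(U) = {x84, x85} ∉ τ_X ✗.
  U = {0, 1}: f^{-1}(U) = {x83, x84, x85, x86} ∈ τ_X ✓.
  U = {0, 1, 2}: f^{-1}(U) = {x83, x84, x85, x86} ∈ τ_X ✓.
Found U = {0} with f^{-1}(U) = {x84, x85} not in τ_X. Therefore f is NOT continuous.


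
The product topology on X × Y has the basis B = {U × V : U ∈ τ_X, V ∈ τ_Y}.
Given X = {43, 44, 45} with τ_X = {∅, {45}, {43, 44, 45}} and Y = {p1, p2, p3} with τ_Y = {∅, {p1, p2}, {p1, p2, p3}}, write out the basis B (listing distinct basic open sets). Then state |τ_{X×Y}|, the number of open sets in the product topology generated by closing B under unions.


Basis B = {∅ × ∅, {45} × {p1, p2}, {45} × {p1, p2, p3}, {43, 44, 45} × {p1, p2}, {43, 44, 45} × {p1, p2, p3}}; |τ_{X×Y}| = 6.

Enumerate products U × V with U ∈ τ_X, V ∈ τ_Y (deduplicated):
  ∅ × ∅ = {} (∅)
  {45} × {p1, p2} = {(45,p1), (45,p2)}
  {45} × {p1, p2, p3} = {(45,p1), (45,p2), (45,p3)}
  {43, 44, 45} × {p1, p2} = {(43,p1), (43,p2), (44,p1), (44,p2), (45,p1), (45,p2)}
  {43, 44, 45} × {p1, p2, p3} = {(43,p1), (43,p2), (43,p3), (44,p1), (44,p2), (44,p3), (45,p1), (45,p2), (45,p3)}
These 5 distinct sets form the basis B.
Close under arbitrary unions to get τ_{X×Y}; counting gives |τ_{X×Y}| = 6.


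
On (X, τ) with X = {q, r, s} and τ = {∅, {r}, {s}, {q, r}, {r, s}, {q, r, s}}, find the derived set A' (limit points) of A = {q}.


A' = ∅

For each x ∈ X, list the open sets U ∈ τ with x ∈ U, then check whether U ∩ (A ∖ {x}) ≠ ∅ for every such U.
  x = q: open {q, r} ∋ x has {q, r} ∩ (A ∖ {q}) = ∅, so x is NOT a limit point.
  x = r: open {r} ∋ x has {r} ∩ (A ∖ {r}) = ∅, so x is NOT a limit point.
  x = s: open {s} ∋ x has {s} ∩ (A ∖ {s}) = ∅, so x is NOT a limit point.
Collecting: A' = ∅.


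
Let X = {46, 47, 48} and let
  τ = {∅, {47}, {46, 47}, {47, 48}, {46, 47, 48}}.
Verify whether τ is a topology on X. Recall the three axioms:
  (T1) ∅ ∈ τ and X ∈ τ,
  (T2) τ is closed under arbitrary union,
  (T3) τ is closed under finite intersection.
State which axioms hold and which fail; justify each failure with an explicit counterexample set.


τ IS a topology on X.

Axiom (T1): ∅ ∈ τ? Yes; X ∈ τ? Yes.
Axiom (T2/T3): check pairwise unions and intersections of members of τ.
All pairwise intersections and unions checked — each lies in τ. Therefore τ satisfies (T1), (T2), (T3): it IS a topology on X.


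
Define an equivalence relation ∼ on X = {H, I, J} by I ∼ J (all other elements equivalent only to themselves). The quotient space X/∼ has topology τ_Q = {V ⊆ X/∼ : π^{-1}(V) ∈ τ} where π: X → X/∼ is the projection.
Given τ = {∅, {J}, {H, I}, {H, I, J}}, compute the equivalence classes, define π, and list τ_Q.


X/∼ = {[H], [I=J]}; |τ_Q| = 2.

Equivalence classes: [H], [I=J].
Quotient map π: X → X/∼ sends H ↦ [H], I ↦ [I=J], J ↦ [I=J].
For each subset V ⊆ X/∼, compute π^{-1}(V) ⊆ X and check whether π^{-1}(V) ∈ τ. V is open in τ_Q iff π^{-1}(V) ∈ τ.
  V = {}: π^{-1}(V) = ∅ ∈ τ ✓.
  V = {[H]}: π^{-1}(V) = {H} ∉ τ ✗.
  V = {[I=J]}: π^{-1}(V) = {I, J} ∉ τ ✗.
  V = {[H], [I=J]}: π^{-1}(V) = {H, I, J} ∈ τ ✓.
Open sets in the quotient: τ_Q = {{}, {[H], [I=J]}} (2 elements).


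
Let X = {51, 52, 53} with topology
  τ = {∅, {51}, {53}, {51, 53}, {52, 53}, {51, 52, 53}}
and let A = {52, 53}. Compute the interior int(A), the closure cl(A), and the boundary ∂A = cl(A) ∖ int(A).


int(A) = {52, 53}, cl(A) = {52, 53}, ∂A = ∅.

Closed sets in (X, τ) are complements of opens:
  closed(X, τ) = {∅, {51}, {52}, {51, 52}, {52, 53}, {51, 52, 53}}.
int(A) = ⋃ {U ∈ τ : U ⊆ A}. Opens contained in A: ∅, {53}, {52, 53}.
Taking the union of these: int(A) = {52, 53}.
cl(A) = ⋂ {C closed : A ⊆ C}. Closed sets containing A: {52, 53}, {51, 52, 53}.
Intersecting these: cl(A) = {52, 53}.
∂A = cl(A) ∖ int(A) = {52, 53} ∖ {52, 53} = ∅.


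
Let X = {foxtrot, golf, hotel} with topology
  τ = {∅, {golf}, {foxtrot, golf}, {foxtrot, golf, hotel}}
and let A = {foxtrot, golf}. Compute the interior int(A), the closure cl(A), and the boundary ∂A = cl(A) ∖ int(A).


int(A) = {foxtrot, golf}, cl(A) = {foxtrot, golf, hotel}, ∂A = {hotel}.

Closed sets in (X, τ) are complements of opens:
  closed(X, τ) = {∅, {hotel}, {foxtrot, hotel}, {foxtrot, golf, hotel}}.
int(A) = ⋃ {U ∈ τ : U ⊆ A}. Opens contained in A: ∅, {golf}, {foxtrot, golf}.
Taking the union of these: int(A) = {foxtrot, golf}.
cl(A) = ⋂ {C closed : A ⊆ C}. Closed sets containing A: {foxtrot, golf, hotel}.
Intersecting these: cl(A) = {foxtrot, golf, hotel}.
∂A = cl(A) ∖ int(A) = {foxtrot, golf, hotel} ∖ {foxtrot, golf} = {hotel}.


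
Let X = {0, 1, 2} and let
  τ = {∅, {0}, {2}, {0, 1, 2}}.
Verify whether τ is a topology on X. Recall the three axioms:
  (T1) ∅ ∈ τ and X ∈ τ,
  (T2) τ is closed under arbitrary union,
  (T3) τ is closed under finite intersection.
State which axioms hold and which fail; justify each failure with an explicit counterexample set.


τ is NOT a topology on X.

Axiom (T1): ∅ ∈ τ? Yes; X ∈ τ? Yes.
Axiom (T2/T3): check pairwise unions and intersections of members of τ.
Counterexample for (T2): {0} ∪ {2} = {0, 2} ∉ τ. Therefore τ is NOT a topology.


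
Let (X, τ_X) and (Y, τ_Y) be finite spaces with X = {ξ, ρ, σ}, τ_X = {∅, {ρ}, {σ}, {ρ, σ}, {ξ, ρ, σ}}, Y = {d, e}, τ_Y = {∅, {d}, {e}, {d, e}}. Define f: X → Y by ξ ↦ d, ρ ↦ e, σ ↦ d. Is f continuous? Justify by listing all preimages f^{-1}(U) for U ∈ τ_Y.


f is NOT continuous.

Compute f^{-1}(U) for each U ∈ τ_Y:
  U = ∅: f^{-1}(U) = ∅ ∈ τ_X ✓.
  U = {d}: f^{-1}(U) = {ξ, σ} ∉ τ_X ✗.
  U = {e}: f^{-1}(U) = {ρ} ∈ τ_X ✓.
  U = {d, e}: f^{-1}(U) = {ξ, ρ, σ} ∈ τ_X ✓.
Found U = {d} with f^{-1}(U) = {ξ, σ} not in τ_X. Therefore f is NOT continuous.


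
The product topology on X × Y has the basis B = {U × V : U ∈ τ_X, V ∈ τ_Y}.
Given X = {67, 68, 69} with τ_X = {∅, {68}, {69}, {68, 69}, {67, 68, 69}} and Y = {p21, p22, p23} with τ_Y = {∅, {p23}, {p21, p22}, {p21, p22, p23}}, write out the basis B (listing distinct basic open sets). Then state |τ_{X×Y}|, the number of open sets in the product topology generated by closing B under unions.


Basis B = {∅ × ∅, {68} × {p23}, {69} × {p23}, {68} × {p21, p22}, {68, 69} × {p23}, {69} × {p21, p22}, {67, 68, 69} × {p23}, {68} × {p21, p22, p23}, {69} × {p21, p22, p23}, {68, 69} × {p21, p22}, {67, 68, 69} × {p21, p22}, {68, 69} × {p21, p22, p23}, {67, 68, 69} × {p21, p22, p23}}; |τ_{X×Y}| = 25.

Enumerate products U × V with U ∈ τ_X, V ∈ τ_Y (deduplicated):
  ∅ × ∅ = {} (∅)
  {68} × {p23} = {(68,p23)}
  {69} × {p23} = {(69,p23)}
  {68} × {p21, p22} = {(68,p21), (68,p22)}
  {68, 69} × {p23} = {(68,p23), (69,p23)}
  {69} × {p21, p22} = {(69,p21), (69,p22)}
  {67, 68, 69} × {p23} = {(67,p23), (68,p23), (69,p23)}
  {68} × {p21, p22, p23} = {(68,p21), (68,p22), (68,p23)}
  {69} × {p21, p22, p23} = {(69,p21), (69,p22), (69,p23)}
  {68, 69} × {p21, p22} = {(68,p21), (68,p22), (69,p21), (69,p22)}
  {67, 68, 69} × {p21, p22} = {(67,p21), (67,p22), (68,p21), (68,p22), (69,p21), (69,p22)}
  {68, 69} × {p21, p22, p23} = {(68,p21), (68,p22), (68,p23), (69,p21), (69,p22), (69,p23)}
  {67, 68, 69} × {p21, p22, p23} = {(67,p21), (67,p22), (67,p23), (68,p21), (68,p22), (68,p23), (69,p21), (69,p22), (69,p23)}
These 13 distinct sets form the basis B.
Close under arbitrary unions to get τ_{X×Y}; counting gives |τ_{X×Y}| = 25.


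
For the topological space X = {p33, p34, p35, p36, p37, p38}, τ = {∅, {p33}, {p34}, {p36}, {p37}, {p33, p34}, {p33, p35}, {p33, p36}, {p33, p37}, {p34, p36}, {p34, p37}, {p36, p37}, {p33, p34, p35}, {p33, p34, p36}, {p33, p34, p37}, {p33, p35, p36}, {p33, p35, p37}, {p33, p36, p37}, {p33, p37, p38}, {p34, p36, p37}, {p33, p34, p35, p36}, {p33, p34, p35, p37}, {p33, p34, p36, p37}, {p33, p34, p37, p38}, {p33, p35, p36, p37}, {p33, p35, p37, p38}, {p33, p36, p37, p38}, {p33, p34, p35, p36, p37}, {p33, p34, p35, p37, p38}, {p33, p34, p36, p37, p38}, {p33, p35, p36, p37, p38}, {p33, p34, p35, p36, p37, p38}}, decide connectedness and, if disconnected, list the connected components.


(X, τ) is disconnected; components = [{p34}, {p36}, {p33, p35, p37, p38}].

Find clopen sets (U ∈ τ with X ∖ U ∈ τ):
  U = ∅, X ∖ U = {p33, p34, p35, p36, p37, p38} — both open, so U is clopen.
  U = {p34}, X ∖ U = {p33, p35, p36, p37, p38} — both open, so U is clopen.
  U = {p36}, X ∖ U = {p33, p34, p35, p37, p38} — both open, so U is clopen.
  U = {p34, p36}, X ∖ U = {p33, p35, p37, p38} — both open, so U is clopen.
  U = {p33, p35, p37, p38}, X ∖ U = {p34, p36} — both open, so U is clopen.
  U = {p33, p34, p35, p37, p38}, X ∖ U = {p36} — both open, so U is clopen.
  U = {p33, p35, p36, p37, p38}, X ∖ U = {p34} — both open, so U is clopen.
  U = {p33, p34, p35, p36, p37, p38}, X ∖ U = ∅ — both open, so U is clopen.
Nontrivial clopen(s) exist: e.g. {p33, p35, p37, p38}. So (X, τ) is disconnected.
Compute connected components by grouping points that agree on all clopens:
  component: {p34}
  component: {p36}
  component: {p33, p35, p37, p38}


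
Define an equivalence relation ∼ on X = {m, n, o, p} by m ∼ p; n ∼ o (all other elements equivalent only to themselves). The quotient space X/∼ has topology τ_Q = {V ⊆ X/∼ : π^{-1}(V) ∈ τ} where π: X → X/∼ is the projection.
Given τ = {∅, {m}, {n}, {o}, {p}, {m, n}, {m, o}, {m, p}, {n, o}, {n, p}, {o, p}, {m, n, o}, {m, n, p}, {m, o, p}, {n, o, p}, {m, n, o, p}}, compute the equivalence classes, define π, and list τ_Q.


X/∼ = {[m=p], [n=o]}; |τ_Q| = 4.

Equivalence classes: [m=p], [n=o].
Quotient map π: X → X/∼ sends m ↦ [m=p], n ↦ [n=o], o ↦ [n=o], p ↦ [m=p].
For each subset V ⊆ X/∼, compute π^{-1}(V) ⊆ X and check whether π^{-1}(V) ∈ τ. V is open in τ_Q iff π^{-1}(V) ∈ τ.
  V = {}: π^{-1}(V) = ∅ ∈ τ ✓.
  V = {[m=p]}: π^{-1}(V) = {m, p} ∈ τ ✓.
  V = {[n=o]}: π^{-1}(V) = {n, o} ∈ τ ✓.
  V = {[m=p], [n=o]}: π^{-1}(V) = {m, n, o, p} ∈ τ ✓.
Open sets in the quotient: τ_Q = {{}, {[m=p]}, {[n=o]}, {[m=p], [n=o]}} (4 elements).


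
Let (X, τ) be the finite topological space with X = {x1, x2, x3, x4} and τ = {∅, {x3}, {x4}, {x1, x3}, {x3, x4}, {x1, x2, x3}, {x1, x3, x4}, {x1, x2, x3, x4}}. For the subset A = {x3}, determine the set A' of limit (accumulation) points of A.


A' = {x1, x2}

For each x ∈ X, list the open sets U ∈ τ with x ∈ U, then check whether U ∩ (A ∖ {x}) ≠ ∅ for every such U.
  x = x1: opens ∋ x are {x1, x3}, {x1, x2, x3}, {x1, x3, x4}, {x1, x2, x3, x4}; each meets A ∖ {x1}, so x IS a limit point.
  x = x2: opens ∋ x are {x1, x2, x3}, {x1, x2, x3, x4}; each meets A ∖ {x2}, so x IS a limit point.
  x = x3: open {x3} ∋ x has {x3} ∩ (A ∖ {x3}) = ∅, so x is NOT a limit point.
  x = x4: open {x4} ∋ x has {x4} ∩ (A ∖ {x4}) = ∅, so x is NOT a limit point.
Collecting: A' = {x1, x2}.


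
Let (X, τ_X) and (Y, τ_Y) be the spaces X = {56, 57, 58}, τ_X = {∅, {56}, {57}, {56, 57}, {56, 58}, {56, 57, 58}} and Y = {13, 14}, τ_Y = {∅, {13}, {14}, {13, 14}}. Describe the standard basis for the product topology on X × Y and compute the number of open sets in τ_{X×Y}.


Basis B = {∅ × ∅, {56} × {13}, {56} × {14}, {57} × {13}, {57} × {14}, {56} × {13, 14}, {56, 57} × {13}, {56, 58} × {13}, {56, 57} × {14}, {56, 58} × {14}, {57} × {13, 14}, {56, 57, 58} × {13}, {56, 57, 58} × {14}, {56, 57} × {13, 14}, {56, 58} × {13, 14}, {56, 57, 58} × {13, 14}}; |τ_{X×Y}| = 36.

Enumerate products U × V with U ∈ τ_X, V ∈ τ_Y (deduplicated):
  ∅ × ∅ = {} (∅)
  {56} × {13} = {(56,13)}
  {56} × {14} = {(56,14)}
  {57} × {13} = {(57,13)}
  {57} × {14} = {(57,14)}
  {56} × {13, 14} = {(56,13), (56,14)}
  {56, 57} × {13} = {(56,13), (57,13)}
  {56, 58} × {13} = {(56,13), (58,13)}
  {56, 57} × {14} = {(56,14), (57,14)}
  {56, 58} × {14} = {(56,14), (58,14)}
  {57} × {13, 14} = {(57,13), (57,14)}
  {56, 57, 58} × {13} = {(56,13), (57,13), (58,13)}
  {56, 57, 58} × {14} = {(56,14), (57,14), (58,14)}
  {56, 57} × {13, 14} = {(56,13), (56,14), (57,13), (57,14)}
  {56, 58} × {13, 14} = {(56,13), (56,14), (58,13), (58,14)}
  {56, 57, 58} × {13, 14} = {(56,13), (56,14), (57,13), (57,14), (58,13), (58,14)}
These 16 distinct sets form the basis B.
Close under arbitrary unions to get τ_{X×Y}; counting gives |τ_{X×Y}| = 36.


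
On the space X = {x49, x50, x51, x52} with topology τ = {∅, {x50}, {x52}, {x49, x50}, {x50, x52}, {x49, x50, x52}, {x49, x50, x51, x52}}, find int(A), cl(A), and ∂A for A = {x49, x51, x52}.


int(A) = {x52}, cl(A) = {x49, x51, x52}, ∂A = {x49, x51}.

Closed sets in (X, τ) are complements of opens:
  closed(X, τ) = {∅, {x51}, {x49, x51}, {x51, x52}, {x49, x50, x51}, {x49, x51, x52}, {x49, x50, x51, x52}}.
int(A) = ⋃ {U ∈ τ : U ⊆ A}. Opens contained in A: ∅, {x52}.
Taking the union of these: int(A) = {x52}.
cl(A) = ⋂ {C closed : A ⊆ C}. Closed sets containing A: {x49, x51, x52}, {x49, x50, x51, x52}.
Intersecting these: cl(A) = {x49, x51, x52}.
∂A = cl(A) ∖ int(A) = {x49, x51, x52} ∖ {x52} = {x49, x51}.


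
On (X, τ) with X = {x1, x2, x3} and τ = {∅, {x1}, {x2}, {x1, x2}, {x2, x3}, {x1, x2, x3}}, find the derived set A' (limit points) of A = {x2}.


A' = {x3}

For each x ∈ X, list the open sets U ∈ τ with x ∈ U, then check whether U ∩ (A ∖ {x}) ≠ ∅ for every such U.
  x = x1: open {x1} ∋ x has {x1} ∩ (A ∖ {x1}) = ∅, so x is NOT a limit point.
  x = x2: open {x2} ∋ x has {x2} ∩ (A ∖ {x2}) = ∅, so x is NOT a limit point.
  x = x3: opens ∋ x are {x2, x3}, {x1, x2, x3}; each meets A ∖ {x3}, so x IS a limit point.
Collecting: A' = {x3}.


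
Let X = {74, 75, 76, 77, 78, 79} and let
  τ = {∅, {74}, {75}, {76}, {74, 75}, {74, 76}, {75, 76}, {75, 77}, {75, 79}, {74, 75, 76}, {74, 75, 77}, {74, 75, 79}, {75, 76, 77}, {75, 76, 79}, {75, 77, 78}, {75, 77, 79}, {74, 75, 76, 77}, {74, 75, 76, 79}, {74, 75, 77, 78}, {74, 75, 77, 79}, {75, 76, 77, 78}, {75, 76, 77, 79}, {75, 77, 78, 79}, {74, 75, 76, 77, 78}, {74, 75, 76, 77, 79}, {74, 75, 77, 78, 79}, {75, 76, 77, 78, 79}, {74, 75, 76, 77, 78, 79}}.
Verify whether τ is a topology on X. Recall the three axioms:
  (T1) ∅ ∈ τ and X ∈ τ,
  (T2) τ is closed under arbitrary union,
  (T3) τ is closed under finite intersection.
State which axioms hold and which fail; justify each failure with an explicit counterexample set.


τ IS a topology on X.

Axiom (T1): ∅ ∈ τ? Yes; X ∈ τ? Yes.
Axiom (T2/T3): check pairwise unions and intersections of members of τ.
All pairwise intersections and unions checked — each lies in τ. Therefore τ satisfies (T1), (T2), (T3): it IS a topology on X.


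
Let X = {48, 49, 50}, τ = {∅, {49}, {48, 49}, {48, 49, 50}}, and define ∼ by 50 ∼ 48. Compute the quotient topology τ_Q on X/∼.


X/∼ = {[48=50], [49]}; |τ_Q| = 3.

Equivalence classes: [48=50], [49].
Quotient map π: X → X/∼ sends 48 ↦ [48=50], 49 ↦ [49], 50 ↦ [48=50].
For each subset V ⊆ X/∼, compute π^{-1}(V) ⊆ X and check whether π^{-1}(V) ∈ τ. V is open in τ_Q iff π^{-1}(V) ∈ τ.
  V = {}: π^{-1}(V) = ∅ ∈ τ ✓.
  V = {[48=50]}: π^{-1}(V) = {48, 50} ∉ τ ✗.
  V = {[49]}: π^{-1}(V) = {49} ∈ τ ✓.
  V = {[48=50], [49]}: π^{-1}(V) = {48, 49, 50} ∈ τ ✓.
Open sets in the quotient: τ_Q = {{}, {[49]}, {[48=50], [49]}} (3 elements).


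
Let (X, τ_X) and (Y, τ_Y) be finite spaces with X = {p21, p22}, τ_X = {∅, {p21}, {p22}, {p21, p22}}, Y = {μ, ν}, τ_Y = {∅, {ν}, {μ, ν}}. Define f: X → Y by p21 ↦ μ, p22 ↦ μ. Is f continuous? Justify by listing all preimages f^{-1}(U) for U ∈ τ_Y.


f IS continuous.

Compute f^{-1}(U) for each U ∈ τ_Y:
  U = ∅: f^{-1}(U) = ∅ ∈ τ_X ✓.
  U = {ν}: f^{-1}(U) = ∅ ∈ τ_X ✓.
  U = {μ, ν}: f^{-1}(U) = {p21, p22} ∈ τ_X ✓.
Every preimage lies in τ_X, so f IS continuous.


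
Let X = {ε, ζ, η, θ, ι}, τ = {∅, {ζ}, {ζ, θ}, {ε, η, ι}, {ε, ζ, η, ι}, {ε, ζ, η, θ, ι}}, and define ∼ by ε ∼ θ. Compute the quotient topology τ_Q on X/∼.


X/∼ = {[ε=θ], [ζ], [η], [ι]}; |τ_Q| = 3.

Equivalence classes: [ε=θ], [ζ], [η], [ι].
Quotient map π: X → X/∼ sends ε ↦ [ε=θ], ζ ↦ [ζ], η ↦ [η], θ ↦ [ε=θ], ι ↦ [ι].
For each subset V ⊆ X/∼, compute π^{-1}(V) ⊆ X and check whether π^{-1}(V) ∈ τ. V is open in τ_Q iff π^{-1}(V) ∈ τ.
  V = {}: π^{-1}(V) = ∅ ∈ τ ✓.
  V = {[ε=θ]}: π^{-1}(V) = {ε, θ} ∉ τ ✗.
  V = {[ζ]}: π^{-1}(V) = {ζ} ∈ τ ✓.
  V = {[ε=θ], [ζ]}: π^{-1}(V) = {ε, ζ, θ} ∉ τ ✗.
  V = {[η]}: π^{-1}(V) = {η} ∉ τ ✗.
  V = {[ε=θ], [η]}: π^{-1}(V) = {ε, η, θ} ∉ τ ✗.
  V = {[ζ], [η]}: π^{-1}(V) = {ζ, η} ∉ τ ✗.
  V = {[ε=θ], [ζ], [η]}: π^{-1}(V) = {ε, ζ, η, θ} ∉ τ ✗.
  V = {[ι]}: π^{-1}(V) = {ι} ∉ τ ✗.
  V = {[ε=θ], [ι]}: π^{-1}(V) = {ε, θ, ι} ∉ τ ✗.
  V = {[ζ], [ι]}: π^{-1}(V) = {ζ, ι} ∉ τ ✗.
  V = {[ε=θ], [ζ], [ι]}: π^{-1}(V) = {ε, ζ, θ, ι} ∉ τ ✗.
  V = {[η], [ι]}: π^{-1}(V) = {η, ι} ∉ τ ✗.
  V = {[ε=θ], [η], [ι]}: π^{-1}(V) = {ε, η, θ, ι} ∉ τ ✗.
  V = {[ζ], [η], [ι]}: π^{-1}(V) = {ζ, η, ι} ∉ τ ✗.
  V = {[ε=θ], [ζ], [η], [ι]}: π^{-1}(V) = {ε, ζ, η, θ, ι} ∈ τ ✓.
Open sets in the quotient: τ_Q = {{}, {[ζ]}, {[ε=θ], [ζ], [η], [ι]}} (3 elements).


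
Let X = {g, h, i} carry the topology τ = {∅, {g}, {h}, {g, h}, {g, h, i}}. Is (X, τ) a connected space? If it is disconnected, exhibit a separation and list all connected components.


(X, τ) is connected.

Find clopen sets (U ∈ τ with X ∖ U ∈ τ):
  U = ∅, X ∖ U = {g, h, i} — both open, so U is clopen.
  U = {g, h, i}, X ∖ U = ∅ — both open, so U is clopen.
Only trivial clopens (∅ and X) exist, so (X, τ) is connected.
Compute connected components by grouping points that agree on all clopens:
  component: {g, h, i}


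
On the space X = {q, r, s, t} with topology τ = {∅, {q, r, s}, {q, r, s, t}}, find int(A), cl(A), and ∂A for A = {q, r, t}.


int(A) = ∅, cl(A) = {q, r, s, t}, ∂A = {q, r, s, t}.

Closed sets in (X, τ) are complements of opens:
  closed(X, τ) = {∅, {t}, {q, r, s, t}}.
int(A) = ⋃ {U ∈ τ : U ⊆ A}. Opens contained in A: ∅.
Taking the union of these: int(A) = ∅.
cl(A) = ⋂ {C closed : A ⊆ C}. Closed sets containing A: {q, r, s, t}.
Intersecting these: cl(A) = {q, r, s, t}.
∂A = cl(A) ∖ int(A) = {q, r, s, t} ∖ ∅ = {q, r, s, t}.


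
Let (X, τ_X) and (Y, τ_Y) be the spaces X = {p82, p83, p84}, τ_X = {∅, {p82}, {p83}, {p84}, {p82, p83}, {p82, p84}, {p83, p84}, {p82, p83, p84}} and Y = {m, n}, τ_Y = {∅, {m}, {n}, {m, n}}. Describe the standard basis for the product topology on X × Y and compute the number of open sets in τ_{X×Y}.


Basis B = {∅ × ∅, {p82} × {m}, {p82} × {n}, {p83} × {m}, {p83} × {n}, {p84} × {m}, {p84} × {n}, {p82} × {m, n}, {p82, p83} × {m}, {p82, p84} × {m}, {p82, p83} × {n}, {p82, p84} × {n}, {p83} × {m, n}, {p83, p84} × {m}, {p83, p84} × {n}, {p84} × {m, n}, {p82, p83, p84} × {m}, {p82, p83, p84} × {n}, {p82, p83} × {m, n}, {p82, p84} × {m, n}, {p83, p84} × {m, n}, {p82, p83, p84} × {m, n}}; |τ_{X×Y}| = 64.

Enumerate products U × V with U ∈ τ_X, V ∈ τ_Y (deduplicated):
  ∅ × ∅ = {} (∅)
  {p82} × {m} = {(p82,m)}
  {p82} × {n} = {(p82,n)}
  {p83} × {m} = {(p83,m)}
  {p83} × {n} = {(p83,n)}
  {p84} × {m} = {(p84,m)}
  {p84} × {n} = {(p84,n)}
  {p82} × {m, n} = {(p82,m), (p82,n)}
  {p82, p83} × {m} = {(p82,m), (p83,m)}
  {p82, p84} × {m} = {(p82,m), (p84,m)}
  {p82, p83} × {n} = {(p82,n), (p83,n)}
  {p82, p84} × {n} = {(p82,n), (p84,n)}
  {p83} × {m, n} = {(p83,m), (p83,n)}
  {p83, p84} × {m} = {(p83,m), (p84,m)}
  {p83, p84} × {n} = {(p83,n), (p84,n)}
  {p84} × {m, n} = {(p84,m), (p84,n)}
  {p82, p83, p84} × {m} = {(p82,m), (p83,m), (p84,m)}
  {p82, p83, p84} × {n} = {(p82,n), (p83,n), (p84,n)}
  {p82, p83} × {m, n} = {(p82,m), (p82,n), (p83,m), (p83,n)}
  {p82, p84} × {m, n} = {(p82,m), (p82,n), (p84,m), (p84,n)}
  {p83, p84} × {m, n} = {(p83,m), (p83,n), (p84,m), (p84,n)}
  {p82, p83, p84} × {m, n} = {(p82,m), (p82,n), (p83,m), (p83,n), (p84,m), (p84,n)}
These 22 distinct sets form the basis B.
Close under arbitrary unions to get τ_{X×Y}; counting gives |τ_{X×Y}| = 64.


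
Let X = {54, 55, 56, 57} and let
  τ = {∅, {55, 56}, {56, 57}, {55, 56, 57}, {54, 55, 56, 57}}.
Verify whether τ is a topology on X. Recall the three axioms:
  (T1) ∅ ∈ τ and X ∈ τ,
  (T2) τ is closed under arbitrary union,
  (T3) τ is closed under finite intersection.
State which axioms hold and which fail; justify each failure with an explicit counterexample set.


τ is NOT a topology on X.

Axiom (T1): ∅ ∈ τ? Yes; X ∈ τ? Yes.
Axiom (T2/T3): check pairwise unions and intersections of members of τ.
Counterexample for (T3): {55, 56} ∩ {56, 57} = {56} ∉ τ. Therefore τ is NOT a topology.


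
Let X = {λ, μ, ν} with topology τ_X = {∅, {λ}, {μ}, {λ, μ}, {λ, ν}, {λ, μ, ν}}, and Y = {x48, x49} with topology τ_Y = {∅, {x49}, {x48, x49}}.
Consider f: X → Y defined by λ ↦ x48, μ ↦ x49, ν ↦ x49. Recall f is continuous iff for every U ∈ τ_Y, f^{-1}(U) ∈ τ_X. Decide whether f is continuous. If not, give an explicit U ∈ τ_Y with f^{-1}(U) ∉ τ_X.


f is NOT continuous.

Compute f^{-1}(U) for each U ∈ τ_Y:
  U = ∅: f^{-1}(U) = ∅ ∈ τ_X ✓.
  U = {x49}: f^{-1}(U) = {μ, ν} ∉ τ_X ✗.
  U = {x48, x49}: f^{-1}(U) = {λ, μ, ν} ∈ τ_X ✓.
Found U = {x49} with f^{-1}(U) = {μ, ν} not in τ_X. Therefore f is NOT continuous.


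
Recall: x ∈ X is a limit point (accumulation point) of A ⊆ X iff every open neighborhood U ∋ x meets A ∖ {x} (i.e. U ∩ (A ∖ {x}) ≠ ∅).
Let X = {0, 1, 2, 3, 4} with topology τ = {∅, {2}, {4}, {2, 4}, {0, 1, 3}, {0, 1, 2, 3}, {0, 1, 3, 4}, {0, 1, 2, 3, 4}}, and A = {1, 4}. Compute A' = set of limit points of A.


A' = {0, 3}

For each x ∈ X, list the open sets U ∈ τ with x ∈ U, then check whether U ∩ (A ∖ {x}) ≠ ∅ for every such U.
  x = 0: opens ∋ x are {0, 1, 3}, {0, 1, 2, 3}, {0, 1, 3, 4}, {0, 1, 2, 3, 4}; each meets A ∖ {0}, so x IS a limit point.
  x = 1: open {0, 1, 3} ∋ x has {0, 1, 3} ∩ (A ∖ {1}) = ∅, so x is NOT a limit point.
  x = 2: open {2} ∋ x has {2} ∩ (A ∖ {2}) = ∅, so x is NOT a limit point.
  x = 3: opens ∋ x are {0, 1, 3}, {0, 1, 2, 3}, {0, 1, 3, 4}, {0, 1, 2, 3, 4}; each meets A ∖ {3}, so x IS a limit point.
  x = 4: open {4} ∋ x has {4} ∩ (A ∖ {4}) = ∅, so x is NOT a limit point.
Collecting: A' = {0, 3}.


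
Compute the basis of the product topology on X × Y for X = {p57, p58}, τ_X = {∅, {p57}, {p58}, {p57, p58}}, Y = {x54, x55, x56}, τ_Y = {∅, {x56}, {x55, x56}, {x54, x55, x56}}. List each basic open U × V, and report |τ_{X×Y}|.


Basis B = {∅ × ∅, {p57} × {x56}, {p58} × {x56}, {p57} × {x55, x56}, {p57, p58} × {x56}, {p58} × {x55, x56}, {p57} × {x54, x55, x56}, {p58} × {x54, x55, x56}, {p57, p58} × {x55, x56}, {p57, p58} × {x54, x55, x56}}; |τ_{X×Y}| = 16.

Enumerate products U × V with U ∈ τ_X, V ∈ τ_Y (deduplicated):
  ∅ × ∅ = {} (∅)
  {p57} × {x56} = {(p57,x56)}
  {p58} × {x56} = {(p58,x56)}
  {p57} × {x55, x56} = {(p57,x55), (p57,x56)}
  {p57, p58} × {x56} = {(p57,x56), (p58,x56)}
  {p58} × {x55, x56} = {(p58,x55), (p58,x56)}
  {p57} × {x54, x55, x56} = {(p57,x54), (p57,x55), (p57,x56)}
  {p58} × {x54, x55, x56} = {(p58,x54), (p58,x55), (p58,x56)}
  {p57, p58} × {x55, x56} = {(p57,x55), (p57,x56), (p58,x55), (p58,x56)}
  {p57, p58} × {x54, x55, x56} = {(p57,x54), (p57,x55), (p57,x56), (p58,x54), (p58,x55), (p58,x56)}
These 10 distinct sets form the basis B.
Close under arbitrary unions to get τ_{X×Y}; counting gives |τ_{X×Y}| = 16.


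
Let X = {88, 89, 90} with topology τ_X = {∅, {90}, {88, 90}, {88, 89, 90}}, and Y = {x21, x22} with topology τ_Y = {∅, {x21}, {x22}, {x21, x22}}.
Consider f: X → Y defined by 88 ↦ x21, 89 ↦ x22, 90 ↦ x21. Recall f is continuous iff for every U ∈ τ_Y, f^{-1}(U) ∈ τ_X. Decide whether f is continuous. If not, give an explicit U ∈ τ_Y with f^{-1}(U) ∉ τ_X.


f is NOT continuous.

Compute f^{-1}(U) for each U ∈ τ_Y:
  U = ∅: f^{-1}(U) = ∅ ∈ τ_X ✓.
  U = {x21}: f^{-1}(U) = {88, 90} ∈ τ_X ✓.
  U = {x22}: f^{-1}(U) = {89} ∉ τ_X ✗.
  U = {x21, x22}: f^{-1}(U) = {88, 89, 90} ∈ τ_X ✓.
Found U = {x22} with f^{-1}(U) = {89} not in τ_X. Therefore f is NOT continuous.


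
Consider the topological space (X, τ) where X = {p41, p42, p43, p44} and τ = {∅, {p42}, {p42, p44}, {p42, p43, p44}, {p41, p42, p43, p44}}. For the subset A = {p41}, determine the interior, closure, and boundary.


int(A) = ∅, cl(A) = {p41}, ∂A = {p41}.

Closed sets in (X, τ) are complements of opens:
  closed(X, τ) = {∅, {p41}, {p41, p43}, {p41, p43, p44}, {p41, p42, p43, p44}}.
int(A) = ⋃ {U ∈ τ : U ⊆ A}. Opens contained in A: ∅.
Taking the union of these: int(A) = ∅.
cl(A) = ⋂ {C closed : A ⊆ C}. Closed sets containing A: {p41}, {p41, p43}, {p41, p43, p44}, {p41, p42, p43, p44}.
Intersecting these: cl(A) = {p41}.
∂A = cl(A) ∖ int(A) = {p41} ∖ ∅ = {p41}.


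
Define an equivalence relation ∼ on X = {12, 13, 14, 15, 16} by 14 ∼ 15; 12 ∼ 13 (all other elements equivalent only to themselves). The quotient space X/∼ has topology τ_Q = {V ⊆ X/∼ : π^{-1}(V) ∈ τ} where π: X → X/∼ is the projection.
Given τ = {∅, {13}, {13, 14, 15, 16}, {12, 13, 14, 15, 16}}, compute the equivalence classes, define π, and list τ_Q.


X/∼ = {[12=13], [14=15], [16]}; |τ_Q| = 2.

Equivalence classes: [12=13], [14=15], [16].
Quotient map π: X → X/∼ sends 12 ↦ [12=13], 13 ↦ [12=13], 14 ↦ [14=15], 15 ↦ [14=15], 16 ↦ [16].
For each subset V ⊆ X/∼, compute π^{-1}(V) ⊆ X and check whether π^{-1}(V) ∈ τ. V is open in τ_Q iff π^{-1}(V) ∈ τ.
  V = {}: π^{-1}(V) = ∅ ∈ τ ✓.
  V = {[12=13]}: π^{-1}(V) = {12, 13} ∉ τ ✗.
  V = {[14=15]}: π^{-1}(V) = {14, 15} ∉ τ ✗.
  V = {[12=13], [14=15]}: π^{-1}(V) = {12, 13, 14, 15} ∉ τ ✗.
  V = {[16]}: π^{-1}(V) = {16} ∉ τ ✗.
  V = {[12=13], [16]}: π^{-1}(V) = {12, 13, 16} ∉ τ ✗.
  V = {[14=15], [16]}: π^{-1}(V) = {14, 15, 16} ∉ τ ✗.
  V = {[12=13], [14=15], [16]}: π^{-1}(V) = {12, 13, 14, 15, 16} ∈ τ ✓.
Open sets in the quotient: τ_Q = {{}, {[12=13], [14=15], [16]}} (2 elements).


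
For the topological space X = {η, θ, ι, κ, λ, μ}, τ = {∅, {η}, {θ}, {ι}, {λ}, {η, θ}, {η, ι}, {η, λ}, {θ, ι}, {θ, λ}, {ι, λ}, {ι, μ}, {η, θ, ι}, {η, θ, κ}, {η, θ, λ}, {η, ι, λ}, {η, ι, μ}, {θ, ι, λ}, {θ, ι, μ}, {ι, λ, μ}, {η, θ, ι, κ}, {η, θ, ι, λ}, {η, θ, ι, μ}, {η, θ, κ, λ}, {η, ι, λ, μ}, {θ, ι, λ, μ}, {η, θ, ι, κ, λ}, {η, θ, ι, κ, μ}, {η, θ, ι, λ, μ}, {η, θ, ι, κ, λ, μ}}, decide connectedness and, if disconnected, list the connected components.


(X, τ) is disconnected; components = [{λ}, {ι, μ}, {η, θ, κ}].

Find clopen sets (U ∈ τ with X ∖ U ∈ τ):
  U = ∅, X ∖ U = {η, θ, ι, κ, λ, μ} — both open, so U is clopen.
  U = {λ}, X ∖ U = {η, θ, ι, κ, μ} — both open, so U is clopen.
  U = {ι, μ}, X ∖ U = {η, θ, κ, λ} — both open, so U is clopen.
  U = {η, θ, κ}, X ∖ U = {ι, λ, μ} — both open, so U is clopen.
  U = {ι, λ, μ}, X ∖ U = {η, θ, κ} — both open, so U is clopen.
  U = {η, θ, κ, λ}, X ∖ U = {ι, μ} — both open, so U is clopen.
  U = {η, θ, ι, κ, μ}, X ∖ U = {λ} — both open, so U is clopen.
  U = {η, θ, ι, κ, λ, μ}, X ∖ U = ∅ — both open, so U is clopen.
Nontrivial clopen(s) exist: e.g. {ι, μ}. So (X, τ) is disconnected.
Compute connected components by grouping points that agree on all clopens:
  component: {λ}
  component: {ι, μ}
  component: {η, θ, κ}


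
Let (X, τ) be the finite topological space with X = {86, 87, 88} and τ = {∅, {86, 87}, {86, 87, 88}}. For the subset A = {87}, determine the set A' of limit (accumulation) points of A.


A' = {86, 88}

For each x ∈ X, list the open sets U ∈ τ with x ∈ U, then check whether U ∩ (A ∖ {x}) ≠ ∅ for every such U.
  x = 86: opens ∋ x are {86, 87}, {86, 87, 88}; each meets A ∖ {86}, so x IS a limit point.
  x = 87: open {86, 87} ∋ x has {86, 87} ∩ (A ∖ {87}) = ∅, so x is NOT a limit point.
  x = 88: opens ∋ x are {86, 87, 88}; each meets A ∖ {88}, so x IS a limit point.
Collecting: A' = {86, 88}.


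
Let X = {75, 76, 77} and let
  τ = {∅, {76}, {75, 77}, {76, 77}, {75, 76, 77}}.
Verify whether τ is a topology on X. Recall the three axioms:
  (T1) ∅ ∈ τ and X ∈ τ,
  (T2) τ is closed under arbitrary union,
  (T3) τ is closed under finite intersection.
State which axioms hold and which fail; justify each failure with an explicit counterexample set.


τ is NOT a topology on X.

Axiom (T1): ∅ ∈ τ? Yes; X ∈ τ? Yes.
Axiom (T2/T3): check pairwise unions and intersections of members of τ.
Counterexample for (T3): {75, 77} ∩ {76, 77} = {77} ∉ τ. Therefore τ is NOT a topology.


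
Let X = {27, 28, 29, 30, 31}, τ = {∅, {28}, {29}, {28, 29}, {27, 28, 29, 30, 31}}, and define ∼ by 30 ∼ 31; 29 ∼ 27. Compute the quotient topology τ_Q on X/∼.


X/∼ = {[27=29], [28], [30=31]}; |τ_Q| = 3.

Equivalence classes: [27=29], [28], [30=31].
Quotient map π: X → X/∼ sends 27 ↦ [27=29], 28 ↦ [28], 29 ↦ [27=29], 30 ↦ [30=31], 31 ↦ [30=31].
For each subset V ⊆ X/∼, compute π^{-1}(V) ⊆ X and check whether π^{-1}(V) ∈ τ. V is open in τ_Q iff π^{-1}(V) ∈ τ.
  V = {}: π^{-1}(V) = ∅ ∈ τ ✓.
  V = {[27=29]}: π^{-1}(V) = {27, 29} ∉ τ ✗.
  V = {[28]}: π^{-1}(V) = {28} ∈ τ ✓.
  V = {[27=29], [28]}: π^{-1}(V) = {27, 28, 29} ∉ τ ✗.
  V = {[30=31]}: π^{-1}(V) = {30, 31} ∉ τ ✗.
  V = {[27=29], [30=31]}: π^{-1}(V) = {27, 29, 30, 31} ∉ τ ✗.
  V = {[28], [30=31]}: π^{-1}(V) = {28, 30, 31} ∉ τ ✗.
  V = {[27=29], [28], [30=31]}: π^{-1}(V) = {27, 28, 29, 30, 31} ∈ τ ✓.
Open sets in the quotient: τ_Q = {{}, {[28]}, {[27=29], [28], [30=31]}} (3 elements).


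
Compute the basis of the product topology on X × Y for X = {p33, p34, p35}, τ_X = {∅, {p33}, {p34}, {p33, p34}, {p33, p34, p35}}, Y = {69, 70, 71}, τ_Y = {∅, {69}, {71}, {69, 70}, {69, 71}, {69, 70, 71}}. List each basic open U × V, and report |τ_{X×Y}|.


Basis B = {∅ × ∅, {p33} × {69}, {p33} × {71}, {p34} × {69}, {p34} × {71}, {p33} × {69, 70}, {p33} × {69, 71}, {p33, p34} × {69}, {p33, p34} × {71}, {p34} × {69, 70}, {p34} × {69, 71}, {p33} × {69, 70, 71}, {p33, p34, p35} × {69}, {p33, p34, p35} × {71}, {p34} × {69, 70, 71}, {p33, p34} × {69, 70}, {p33, p34} × {69, 71}, {p33, p34} × {69, 70, 71}, {p33, p34, p35} × {69, 70}, {p33, p34, p35} × {69, 71}, {p33, p34, p35} × {69, 70, 71}}; |τ_{X×Y}| = 70.

Enumerate products U × V with U ∈ τ_X, V ∈ τ_Y (deduplicated):
  ∅ × ∅ = {} (∅)
  {p33} × {69} = {(p33,69)}
  {p33} × {71} = {(p33,71)}
  {p34} × {69} = {(p34,69)}
  {p34} × {71} = {(p34,71)}
  {p33} × {69, 70} = {(p33,69), (p33,70)}
  {p33} × {69, 71} = {(p33,69), (p33,71)}
  {p33, p34} × {69} = {(p33,69), (p34,69)}
  {p33, p34} × {71} = {(p33,71), (p34,71)}
  {p34} × {69, 70} = {(p34,69), (p34,70)}
  {p34} × {69, 71} = {(p34,69), (p34,71)}
  {p33} × {69, 70, 71} = {(p33,69), (p33,70), (p33,71)}
  {p33, p34, p35} × {69} = {(p33,69), (p34,69), (p35,69)}
  {p33, p34, p35} × {71} = {(p33,71), (p34,71), (p35,71)}
  {p34} × {69, 70, 71} = {(p34,69), (p34,70), (p34,71)}
  {p33, p34} × {69, 70} = {(p33,69), (p33,70), (p34,69), (p34,70)}
  {p33, p34} × {69, 71} = {(p33,69), (p33,71), (p34,69), (p34,71)}
  {p33, p34} × {69, 70, 71} = {(p33,69), (p33,70), (p33,71), (p34,69), (p34,70), (p34,71)}
  {p33, p34, p35} × {69, 70} = {(p33,69), (p33,70), (p34,69), (p34,70), (p35,69), (p35,70)}
  {p33, p34, p35} × {69, 71} = {(p33,69), (p33,71), (p34,69), (p34,71), (p35,69), (p35,71)}
  {p33, p34, p35} × {69, 70, 71} = {(p33,69), (p33,70), (p33,71), (p34,69), (p34,70), (p34,71), (p35,69), (p35,70), (p35,71)}
These 21 distinct sets form the basis B.
Close under arbitrary unions to get τ_{X×Y}; counting gives |τ_{X×Y}| = 70.


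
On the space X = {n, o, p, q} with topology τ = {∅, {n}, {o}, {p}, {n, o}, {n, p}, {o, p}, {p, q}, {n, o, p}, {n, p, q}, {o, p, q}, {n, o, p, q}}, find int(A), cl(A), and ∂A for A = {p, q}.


int(A) = {p, q}, cl(A) = {p, q}, ∂A = ∅.

Closed sets in (X, τ) are complements of opens:
  closed(X, τ) = {∅, {n}, {o}, {q}, {n, o}, {n, q}, {o, q}, {p, q}, {n, o, q}, {n, p, q}, {o, p, q}, {n, o, p, q}}.
int(A) = ⋃ {U ∈ τ : U ⊆ A}. Opens contained in A: ∅, {p}, {p, q}.
Taking the union of these: int(A) = {p, q}.
cl(A) = ⋂ {C closed : A ⊆ C}. Closed sets containing A: {p, q}, {n, p, q}, {o, p, q}, {n, o, p, q}.
Intersecting these: cl(A) = {p, q}.
∂A = cl(A) ∖ int(A) = {p, q} ∖ {p, q} = ∅.


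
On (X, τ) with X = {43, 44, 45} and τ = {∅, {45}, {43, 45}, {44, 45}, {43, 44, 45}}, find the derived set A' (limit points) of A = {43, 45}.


A' = {43, 44}

For each x ∈ X, list the open sets U ∈ τ with x ∈ U, then check whether U ∩ (A ∖ {x}) ≠ ∅ for every such U.
  x = 43: opens ∋ x are {43, 45}, {43, 44, 45}; each meets A ∖ {43}, so x IS a limit point.
  x = 44: opens ∋ x are {44, 45}, {43, 44, 45}; each meets A ∖ {44}, so x IS a limit point.
  x = 45: open {45} ∋ x has {45} ∩ (A ∖ {45}) = ∅, so x is NOT a limit point.
Collecting: A' = {43, 44}.


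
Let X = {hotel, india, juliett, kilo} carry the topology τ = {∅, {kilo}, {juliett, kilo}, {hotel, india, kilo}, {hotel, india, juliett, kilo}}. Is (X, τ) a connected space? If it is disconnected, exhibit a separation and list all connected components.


(X, τ) is connected.

Find clopen sets (U ∈ τ with X ∖ U ∈ τ):
  U = ∅, X ∖ U = {hotel, india, juliett, kilo} — both open, so U is clopen.
  U = {hotel, india, juliett, kilo}, X ∖ U = ∅ — both open, so U is clopen.
Only trivial clopens (∅ and X) exist, so (X, τ) is connected.
Compute connected components by grouping points that agree on all clopens:
  component: {hotel, india, juliett, kilo}
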